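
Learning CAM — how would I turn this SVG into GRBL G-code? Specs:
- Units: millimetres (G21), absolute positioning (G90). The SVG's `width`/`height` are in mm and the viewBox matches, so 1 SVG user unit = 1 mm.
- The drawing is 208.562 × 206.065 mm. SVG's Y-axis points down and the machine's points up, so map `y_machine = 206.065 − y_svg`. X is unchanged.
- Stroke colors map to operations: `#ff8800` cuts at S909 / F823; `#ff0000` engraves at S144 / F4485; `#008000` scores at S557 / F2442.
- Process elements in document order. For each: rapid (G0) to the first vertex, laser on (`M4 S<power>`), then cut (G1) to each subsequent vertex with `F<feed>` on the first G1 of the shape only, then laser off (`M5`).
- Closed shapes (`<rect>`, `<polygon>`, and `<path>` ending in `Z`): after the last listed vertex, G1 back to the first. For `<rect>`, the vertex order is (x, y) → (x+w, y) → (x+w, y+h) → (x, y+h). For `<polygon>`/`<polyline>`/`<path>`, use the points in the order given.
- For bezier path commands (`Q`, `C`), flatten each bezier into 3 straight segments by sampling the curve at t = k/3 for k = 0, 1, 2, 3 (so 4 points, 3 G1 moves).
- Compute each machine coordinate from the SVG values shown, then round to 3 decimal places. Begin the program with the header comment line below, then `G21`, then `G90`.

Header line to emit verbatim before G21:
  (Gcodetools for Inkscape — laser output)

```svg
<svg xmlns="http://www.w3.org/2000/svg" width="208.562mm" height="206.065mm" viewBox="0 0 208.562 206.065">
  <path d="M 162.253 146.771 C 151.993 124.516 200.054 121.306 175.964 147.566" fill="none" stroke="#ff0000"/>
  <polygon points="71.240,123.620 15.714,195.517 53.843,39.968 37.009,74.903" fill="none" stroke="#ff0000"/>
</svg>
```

viewBox `0 0 208.562 206.065` with mm width/height → 1 unit = 1 mm. Flip: y_m = 206.065 − y_svg.

**Shape 1** — `<path>` cubic bezier, stroke `#ff0000` → engrave (S144, F4485). Control points (SVG): P0=(162.253,146.771), P1=(151.993,124.516), P2=(200.054,121.306), P3=(175.964,147.566); sampled at t=k/3. Machine vertices: (162.253,59.294) → (166.601,74.815) → (180.836,75.322) → (175.964,58.499). Open path.

**Shape 2** — `<polygon>` closed polygon, stroke `#ff0000` → engrave (S144, F4485). Machine vertices: (71.240,82.445) → (15.714,10.548) → (53.843,166.097) → (37.009,131.162) → (71.240,82.445). Closed: final G1 returns to the first vertex.

(Gcodetools for Inkscape — laser output)
G21
G90
G0 X162.253 Y59.294
M4 S144
G1 X166.601 Y74.815 F4485
G1 X180.836 Y75.322
G1 X175.964 Y58.499
M5
G0 X71.240 Y82.445
M4 S144
G1 X15.714 Y10.548 F4485
G1 X53.843 Y166.097
G1 X37.009 Y131.162
G1 X71.240 Y82.445
M5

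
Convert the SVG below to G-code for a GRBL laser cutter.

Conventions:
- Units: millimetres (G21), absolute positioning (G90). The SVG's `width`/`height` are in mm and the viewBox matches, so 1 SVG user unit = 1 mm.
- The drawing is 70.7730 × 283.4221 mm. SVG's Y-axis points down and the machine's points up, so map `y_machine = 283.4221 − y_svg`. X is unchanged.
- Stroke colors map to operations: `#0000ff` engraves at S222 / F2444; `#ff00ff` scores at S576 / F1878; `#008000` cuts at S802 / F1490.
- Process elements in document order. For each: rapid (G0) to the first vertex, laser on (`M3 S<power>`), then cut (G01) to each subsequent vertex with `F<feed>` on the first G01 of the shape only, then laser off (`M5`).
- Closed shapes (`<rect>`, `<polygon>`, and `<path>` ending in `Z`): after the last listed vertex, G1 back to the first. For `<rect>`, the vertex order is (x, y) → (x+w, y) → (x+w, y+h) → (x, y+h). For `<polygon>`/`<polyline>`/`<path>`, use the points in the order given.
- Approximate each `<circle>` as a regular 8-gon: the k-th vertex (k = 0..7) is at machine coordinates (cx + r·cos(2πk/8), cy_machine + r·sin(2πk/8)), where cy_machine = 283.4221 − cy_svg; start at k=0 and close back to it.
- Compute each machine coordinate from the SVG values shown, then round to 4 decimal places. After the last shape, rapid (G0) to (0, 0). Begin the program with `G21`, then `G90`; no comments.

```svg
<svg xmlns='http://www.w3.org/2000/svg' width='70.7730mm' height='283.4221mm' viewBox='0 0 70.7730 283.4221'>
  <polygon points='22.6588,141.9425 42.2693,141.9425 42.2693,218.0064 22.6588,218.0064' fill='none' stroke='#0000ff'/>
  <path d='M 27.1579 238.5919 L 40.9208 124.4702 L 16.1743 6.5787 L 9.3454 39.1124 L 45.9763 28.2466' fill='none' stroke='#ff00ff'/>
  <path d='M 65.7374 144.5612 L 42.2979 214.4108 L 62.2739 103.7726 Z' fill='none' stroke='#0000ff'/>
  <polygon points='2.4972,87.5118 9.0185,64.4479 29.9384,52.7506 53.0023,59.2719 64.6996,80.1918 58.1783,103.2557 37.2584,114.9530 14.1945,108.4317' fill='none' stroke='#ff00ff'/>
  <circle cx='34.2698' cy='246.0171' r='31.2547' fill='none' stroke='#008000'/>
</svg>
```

G21
G90
G0 X22.6588 Y141.4796
M3 S222
G01 X42.2693 Y141.4796 F2444
G01 X42.2693 Y65.4157
G01 X22.6588 Y65.4157
G01 X22.6588 Y141.4796
M5
G0 X27.1579 Y44.8302
M3 S576
G01 X40.9208 Y158.9519 F1878
G01 X16.1743 Y276.8434
G01 X9.3454 Y244.3097
G01 X45.9763 Y255.1755
M5
G0 X65.7374 Y138.8609
M3 S222
G01 X42.2979 Y69.0113 F2444
G01 X62.2739 Y179.6495
G01 X65.7374 Y138.8609
M5
G0 X2.4972 Y195.9103
M3 S576
G01 X9.0185 Y218.9742 F1878
G01 X29.9384 Y230.6715
G01 X53.0023 Y224.1502
G01 X64.6996 Y203.2303
G01 X58.1783 Y180.1664
G01 X37.2584 Y168.4691
G01 X14.1945 Y174.9904
G01 X2.4972 Y195.9103
M5
G0 X65.5245 Y37.4050
M3 S802
G01 X56.3702 Y59.5054 F1490
G01 X34.2698 Y68.6597
G01 X12.1694 Y59.5054
G01 X3.0151 Y37.4050
G01 X12.1694 Y15.3046
G01 X34.2698 Y6.1503
G01 X56.3702 Y15.3046
G01 X65.5245 Y37.4050
M5
G0 X0.0000 Y0.0000

1 u = 1 mm; y_m = 283.4221 − y.

[1] `<polygon>` rectangle, #0000ff→engrave S222 F2444: (22.6588,141.4796) → (42.2693,141.4796) → (42.2693,65.4157) → (22.6588,65.4157) → (22.6588,141.4796) (closed)

[2] `<path>` open polyline, #ff00ff→score S576 F1878: (27.1579,44.8302) → (40.9208,158.9519) → (16.1743,276.8434) → (9.3454,244.3097) → (45.9763,255.1755)

[3] `<path>` closed polygon, #0000ff→engrave S222 F2444: (65.7374,138.8609) → (42.2979,69.0113) → (62.2739,179.6495) → (65.7374,138.8609) (closed)

[4] `<polygon>` regular polygon, #ff00ff→score S576 F1878: (2.4972,195.9103) → (9.0185,218.9742) → (29.9384,230.6715) → (53.0023,224.1502) → (64.6996,203.2303) → (58.1783,180.1664) → (37.2584,168.4691) → (14.1945,174.9904) → (2.4972,195.9103) (closed)

[5] `<circle>` circle, #008000→cut S802 F1490: (65.5245,37.4050) → (56.3702,59.5054) → (34.2698,68.6597) → (12.1694,59.5054) → (3.0151,37.4050) → (12.1694,15.3046) → (34.2698,6.1503) → (56.3702,15.3046) → (65.5245,37.4050) (closed)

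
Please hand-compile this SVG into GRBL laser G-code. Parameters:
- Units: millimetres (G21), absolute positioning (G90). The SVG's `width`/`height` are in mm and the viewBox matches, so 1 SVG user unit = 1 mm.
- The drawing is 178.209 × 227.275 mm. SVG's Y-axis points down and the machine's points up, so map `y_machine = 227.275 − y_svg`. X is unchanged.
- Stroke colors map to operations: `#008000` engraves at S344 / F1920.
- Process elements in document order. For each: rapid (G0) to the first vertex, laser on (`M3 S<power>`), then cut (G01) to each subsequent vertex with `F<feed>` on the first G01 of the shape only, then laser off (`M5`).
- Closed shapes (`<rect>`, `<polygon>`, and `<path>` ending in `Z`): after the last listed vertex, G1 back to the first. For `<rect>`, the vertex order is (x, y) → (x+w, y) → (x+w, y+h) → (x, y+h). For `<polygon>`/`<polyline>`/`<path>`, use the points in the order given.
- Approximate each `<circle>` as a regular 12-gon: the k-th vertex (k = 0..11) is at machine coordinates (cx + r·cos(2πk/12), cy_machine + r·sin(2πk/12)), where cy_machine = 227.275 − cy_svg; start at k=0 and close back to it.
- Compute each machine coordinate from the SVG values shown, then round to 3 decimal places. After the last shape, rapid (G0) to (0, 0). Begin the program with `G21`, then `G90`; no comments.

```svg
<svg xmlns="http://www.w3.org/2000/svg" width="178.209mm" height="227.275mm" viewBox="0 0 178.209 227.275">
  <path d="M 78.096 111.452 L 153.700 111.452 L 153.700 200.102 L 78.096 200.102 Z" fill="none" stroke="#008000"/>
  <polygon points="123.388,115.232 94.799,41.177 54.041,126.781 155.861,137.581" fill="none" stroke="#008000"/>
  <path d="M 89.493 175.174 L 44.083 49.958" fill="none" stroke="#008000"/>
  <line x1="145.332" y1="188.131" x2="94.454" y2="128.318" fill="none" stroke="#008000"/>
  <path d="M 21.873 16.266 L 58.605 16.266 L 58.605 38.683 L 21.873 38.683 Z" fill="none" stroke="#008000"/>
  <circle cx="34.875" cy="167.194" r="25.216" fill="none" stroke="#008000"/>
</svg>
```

Since the viewBox matches the mm dimensions, user units are millimetres directly. The only transform is the Y-flip y_m = 227.275 − y_svg.

Shape 1 is a rectangle drawn with `<path>`. Its stroke #008000 means engrave at S344, F1920. After flipping Y the toolpath is (78.096,115.823) → (153.700,115.823) → (153.700,27.173) → (78.096,27.173) → (78.096,115.823), returning to the start.

Shape 2 is a closed polygon drawn with `<polygon>`. Its stroke #008000 means engrave at S344, F1920. After flipping Y the toolpath is (123.388,112.043) → (94.799,186.098) → (54.041,100.494) → (155.861,89.694) → (123.388,112.043), returning to the start.

Shape 3 is a line segment drawn with `<path>`. Its stroke #008000 means engrave at S344, F1920. After flipping Y the toolpath is (89.493,52.101) → (44.083,177.317).

Shape 4 is a line segment drawn with `<line>`. Its stroke #008000 means engrave at S344, F1920. After flipping Y the toolpath is (145.332,39.144) → (94.454,98.957).

Shape 5 is a rectangle drawn with `<path>`. Its stroke #008000 means engrave at S344, F1920. After flipping Y the toolpath is (21.873,211.009) → (58.605,211.009) → (58.605,188.592) → (21.873,188.592) → (21.873,211.009), returning to the start.

Shape 6 is a circle drawn with `<circle>`. Its stroke #008000 means engrave at S344, F1920. After flipping Y the toolpath is (60.091,60.081) → (56.713,72.689) → (47.483,81.919) → (34.875,85.297) → (22.267,81.919) → (13.037,72.689) → (9.659,60.081) → (13.037,47.473) → (22.267,38.243) → (34.875,34.865) → (47.483,38.243) → (56.713,47.473) → (60.091,60.081), returning to the start.

G21
G90
G0 X78.096 Y115.823
M3 S344
G01 X153.700 Y115.823 F1920
G01 X153.700 Y27.173
G01 X78.096 Y27.173
G01 X78.096 Y115.823
M5
G0 X123.388 Y112.043
M3 S344
G01 X94.799 Y186.098 F1920
G01 X54.041 Y100.494
G01 X155.861 Y89.694
G01 X123.388 Y112.043
M5
G0 X89.493 Y52.101
M3 S344
G01 X44.083 Y177.317 F1920
M5
G0 X145.332 Y39.144
M3 S344
G01 X94.454 Y98.957 F1920
M5
G0 X21.873 Y211.009
M3 S344
G01 X58.605 Y211.009 F1920
G01 X58.605 Y188.592
G01 X21.873 Y188.592
G01 X21.873 Y211.009
M5
G0 X60.091 Y60.081
M3 S344
G01 X56.713 Y72.689 F1920
G01 X47.483 Y81.919
G01 X34.875 Y85.297
G01 X22.267 Y81.919
G01 X13.037 Y72.689
G01 X9.659 Y60.081
G01 X13.037 Y47.473
G01 X22.267 Y38.243
G01 X34.875 Y34.865
G01 X47.483 Y38.243
G01 X56.713 Y47.473
G01 X60.091 Y60.081
M5
G0 X0.000 Y0.000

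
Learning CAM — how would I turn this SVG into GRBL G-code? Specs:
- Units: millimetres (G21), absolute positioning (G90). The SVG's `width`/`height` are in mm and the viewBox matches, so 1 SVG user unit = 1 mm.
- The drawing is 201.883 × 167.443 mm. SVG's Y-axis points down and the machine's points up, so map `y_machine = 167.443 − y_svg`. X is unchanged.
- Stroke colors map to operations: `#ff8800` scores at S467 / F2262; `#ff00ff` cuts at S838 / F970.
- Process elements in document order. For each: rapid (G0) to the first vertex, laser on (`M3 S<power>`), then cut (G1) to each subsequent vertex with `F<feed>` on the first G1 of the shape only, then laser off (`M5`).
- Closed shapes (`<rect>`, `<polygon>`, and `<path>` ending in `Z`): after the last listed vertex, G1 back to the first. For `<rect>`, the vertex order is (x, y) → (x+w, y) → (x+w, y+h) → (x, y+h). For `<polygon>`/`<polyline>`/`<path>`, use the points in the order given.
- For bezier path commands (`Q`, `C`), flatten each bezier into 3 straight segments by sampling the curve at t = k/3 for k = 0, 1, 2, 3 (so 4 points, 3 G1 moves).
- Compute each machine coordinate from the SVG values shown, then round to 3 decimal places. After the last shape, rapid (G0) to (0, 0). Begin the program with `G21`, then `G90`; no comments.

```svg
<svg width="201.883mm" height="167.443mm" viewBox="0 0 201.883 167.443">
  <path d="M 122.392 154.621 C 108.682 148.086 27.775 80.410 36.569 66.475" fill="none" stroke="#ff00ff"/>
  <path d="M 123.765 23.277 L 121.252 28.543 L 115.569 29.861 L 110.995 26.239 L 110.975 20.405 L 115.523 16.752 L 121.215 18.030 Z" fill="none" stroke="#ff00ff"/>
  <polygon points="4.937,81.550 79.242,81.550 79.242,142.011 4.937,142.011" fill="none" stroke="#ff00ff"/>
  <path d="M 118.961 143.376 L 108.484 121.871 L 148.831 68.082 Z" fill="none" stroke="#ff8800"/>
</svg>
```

G21
G90
G0 X122.392 Y12.822
M3 S838
G1 X92.094 Y35.482 F970
G1 X51.864 Y73.374
G1 X36.569 Y100.968
M5
G0 X123.765 Y144.166
M3 S838
G1 X121.252 Y138.900 F970
G1 X115.569 Y137.582
G1 X110.995 Y141.204
G1 X110.975 Y147.038
G1 X115.523 Y150.691
G1 X121.215 Y149.413
G1 X123.765 Y144.166
M5
G0 X4.937 Y85.893
M3 S838
G1 X79.242 Y85.893 F970
G1 X79.242 Y25.432
G1 X4.937 Y25.432
G1 X4.937 Y85.893
M5
G0 X118.961 Y24.067
M3 S467
G1 X108.484 Y45.572 F2262
G1 X148.831 Y99.361
G1 X118.961 Y24.067
M5
G0 X0.000 Y0.000

1 u = 1 mm; y_m = 167.443 − y.

[1] `<path>` cubic bezier, #ff00ff→cut S838 F970: (122.392,12.822) → (92.094,35.482) → (51.864,73.374) → (36.569,100.968)

[2] `<path>` regular polygon, #ff00ff→cut S838 F970: (123.765,144.166) → (121.252,138.900) → (115.569,137.582) → (110.995,141.204) → (110.975,147.038) → (115.523,150.691) → (121.215,149.413) → (123.765,144.166) (closed)

[3] `<polygon>` rectangle, #ff00ff→cut S838 F970: (4.937,85.893) → (79.242,85.893) → (79.242,25.432) → (4.937,25.432) → (4.937,85.893) (closed)

[4] `<path>` closed polygon, #ff8800→score S467 F2262: (118.961,24.067) → (108.484,45.572) → (148.831,99.361) → (118.961,24.067) (closed)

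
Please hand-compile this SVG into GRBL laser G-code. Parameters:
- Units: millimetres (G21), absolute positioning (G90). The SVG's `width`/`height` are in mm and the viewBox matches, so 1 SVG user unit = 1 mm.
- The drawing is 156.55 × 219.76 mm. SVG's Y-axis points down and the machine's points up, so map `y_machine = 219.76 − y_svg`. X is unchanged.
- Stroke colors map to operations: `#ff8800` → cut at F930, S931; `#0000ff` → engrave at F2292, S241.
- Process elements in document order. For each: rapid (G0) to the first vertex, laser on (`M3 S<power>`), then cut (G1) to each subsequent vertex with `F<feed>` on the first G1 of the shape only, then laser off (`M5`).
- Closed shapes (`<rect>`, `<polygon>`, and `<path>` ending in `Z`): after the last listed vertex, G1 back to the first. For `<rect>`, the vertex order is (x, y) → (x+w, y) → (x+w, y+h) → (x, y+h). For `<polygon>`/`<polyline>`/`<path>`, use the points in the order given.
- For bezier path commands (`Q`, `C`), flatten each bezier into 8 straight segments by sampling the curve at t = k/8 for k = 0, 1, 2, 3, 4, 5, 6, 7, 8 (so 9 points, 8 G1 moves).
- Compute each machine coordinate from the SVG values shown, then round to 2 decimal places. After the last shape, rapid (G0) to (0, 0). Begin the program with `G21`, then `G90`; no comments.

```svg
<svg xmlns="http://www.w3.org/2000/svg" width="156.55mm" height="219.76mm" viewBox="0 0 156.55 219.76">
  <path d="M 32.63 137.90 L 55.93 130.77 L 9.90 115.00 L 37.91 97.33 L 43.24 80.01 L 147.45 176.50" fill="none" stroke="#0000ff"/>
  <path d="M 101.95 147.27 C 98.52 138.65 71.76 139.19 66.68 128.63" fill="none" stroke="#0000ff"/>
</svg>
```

G21
G90
G0 X32.63 Y81.86
M3 S241
G1 X55.93 Y88.99 F2292
G1 X9.90 Y104.76
G1 X37.91 Y122.43
G1 X43.24 Y139.75
G1 X147.45 Y43.26
M5
G0 X101.95 Y72.49
M3 S241
G1 X99.66 Y75.33 F2292
G1 X95.71 Y77.55
G1 X90.62 Y79.39
G1 X84.93 Y81.08
G1 X79.17 Y82.86
G1 X73.85 Y84.97
G1 X69.51 Y87.65
G1 X66.68 Y91.13
M5
G0 X0.00 Y0.00

viewBox `0 0 156.55 219.76` with mm width/height → 1 unit = 1 mm. Flip: y_m = 219.76 − y_svg.

**Shape 1** — `<path>` open polyline, stroke `#0000ff` → engrave (S241, F2292). Machine vertices: (32.63,81.86) → (55.93,88.99) → (9.90,104.76) → (37.91,122.43) → (43.24,139.75) → (147.45,43.26). Open path.

**Shape 2** — `<path>` cubic bezier, stroke `#0000ff` → engrave (S241, F2292). Control points (SVG): P0=(101.95,147.27), P1=(98.52,138.65), P2=(71.76,139.19), P3=(66.68,128.63); sampled at t=k/8. Machine vertices: (101.95,72.49) → (99.66,75.33) → (95.71,77.55) → (90.62,79.39) → (84.93,81.08) → (79.17,82.86) → (73.85,84.97) → (69.51,87.65) → (66.68,91.13). Open path.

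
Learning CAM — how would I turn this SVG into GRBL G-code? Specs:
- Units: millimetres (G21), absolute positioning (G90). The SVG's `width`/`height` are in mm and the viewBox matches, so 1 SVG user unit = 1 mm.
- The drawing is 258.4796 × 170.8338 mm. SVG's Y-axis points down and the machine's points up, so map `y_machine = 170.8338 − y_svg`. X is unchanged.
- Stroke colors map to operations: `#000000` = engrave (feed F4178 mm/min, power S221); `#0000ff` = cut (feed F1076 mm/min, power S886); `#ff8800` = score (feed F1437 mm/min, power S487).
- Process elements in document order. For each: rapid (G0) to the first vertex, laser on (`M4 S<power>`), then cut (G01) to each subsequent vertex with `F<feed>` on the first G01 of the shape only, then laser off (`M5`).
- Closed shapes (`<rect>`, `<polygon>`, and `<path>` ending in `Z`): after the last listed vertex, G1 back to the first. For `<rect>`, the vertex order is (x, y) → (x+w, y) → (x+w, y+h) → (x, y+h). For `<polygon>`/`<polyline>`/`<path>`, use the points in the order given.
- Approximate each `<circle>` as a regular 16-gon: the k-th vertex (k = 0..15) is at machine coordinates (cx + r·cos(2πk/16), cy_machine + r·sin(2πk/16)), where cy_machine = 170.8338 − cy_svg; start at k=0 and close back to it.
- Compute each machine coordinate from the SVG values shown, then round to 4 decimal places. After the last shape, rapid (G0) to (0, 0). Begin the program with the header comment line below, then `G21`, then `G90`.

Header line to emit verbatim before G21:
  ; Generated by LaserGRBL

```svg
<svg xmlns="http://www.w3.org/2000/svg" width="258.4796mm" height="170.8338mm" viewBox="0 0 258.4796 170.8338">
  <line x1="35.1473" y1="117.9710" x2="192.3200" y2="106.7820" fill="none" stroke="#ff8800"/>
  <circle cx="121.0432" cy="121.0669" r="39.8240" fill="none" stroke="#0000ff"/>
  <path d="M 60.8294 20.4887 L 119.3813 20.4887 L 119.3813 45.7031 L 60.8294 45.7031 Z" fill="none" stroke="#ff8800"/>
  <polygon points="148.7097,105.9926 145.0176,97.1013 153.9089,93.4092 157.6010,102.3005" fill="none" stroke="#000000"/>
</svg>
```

viewBox `0 0 258.4796 170.8338` with mm width/height → 1 unit = 1 mm. Flip: y_m = 170.8338 − y_svg.

**Shape 1** — `<line>` line segment, stroke `#ff8800` → score (S487, F1437). Machine vertices: (35.1473,52.8628) → (192.3200,64.0518). Open path.

**Shape 2** — `<circle>` circle, stroke `#0000ff` → cut (S886, F1076). Machine vertices: (160.8672,49.7669) → (157.8358,65.0069) → (149.2030,77.9267) → (136.2832,86.5595) → (121.0432,89.5909) → (105.8032,86.5595) → (92.8834,77.9267) → (84.2506,65.0069) → (81.2192,49.7669) → (84.2506,34.5269) → (92.8834,21.6071) → (105.8032,12.9743) → (121.0432,9.9429) → (136.2832,12.9743) → (149.2030,21.6071) → (157.8358,34.5269) → (160.8672,49.7669). Closed: final G1 returns to the first vertex.

**Shape 3** — `<path>` rectangle, stroke `#ff8800` → score (S487, F1437). Machine vertices: (60.8294,150.3451) → (119.3813,150.3451) → (119.3813,125.1307) → (60.8294,125.1307) → (60.8294,150.3451). Closed: final G1 returns to the first vertex.

**Shape 4** — `<polygon>` regular polygon, stroke `#000000` → engrave (S221, F4178). Machine vertices: (148.7097,64.8412) → (145.0176,73.7325) → (153.9089,77.4246) → (157.6010,68.5333) → (148.7097,64.8412). Closed: final G1 returns to the first vertex.

; Generated by LaserGRBL
G21
G90
G0 X35.1473 Y52.8628
M4 S487
G01 X192.3200 Y64.0518 F1437
M5
G0 X160.8672 Y49.7669
M4 S886
G01 X157.8358 Y65.0069 F1076
G01 X149.2030 Y77.9267
G01 X136.2832 Y86.5595
G01 X121.0432 Y89.5909
G01 X105.8032 Y86.5595
G01 X92.8834 Y77.9267
G01 X84.2506 Y65.0069
G01 X81.2192 Y49.7669
G01 X84.2506 Y34.5269
G01 X92.8834 Y21.6071
G01 X105.8032 Y12.9743
G01 X121.0432 Y9.9429
G01 X136.2832 Y12.9743
G01 X149.2030 Y21.6071
G01 X157.8358 Y34.5269
G01 X160.8672 Y49.7669
M5
G0 X60.8294 Y150.3451
M4 S487
G01 X119.3813 Y150.3451 F1437
G01 X119.3813 Y125.1307
G01 X60.8294 Y125.1307
G01 X60.8294 Y150.3451
M5
G0 X148.7097 Y64.8412
M4 S221
G01 X145.0176 Y73.7325 F4178
G01 X153.9089 Y77.4246
G01 X157.6010 Y68.5333
G01 X148.7097 Y64.8412
M5
G0 X0.0000 Y0.0000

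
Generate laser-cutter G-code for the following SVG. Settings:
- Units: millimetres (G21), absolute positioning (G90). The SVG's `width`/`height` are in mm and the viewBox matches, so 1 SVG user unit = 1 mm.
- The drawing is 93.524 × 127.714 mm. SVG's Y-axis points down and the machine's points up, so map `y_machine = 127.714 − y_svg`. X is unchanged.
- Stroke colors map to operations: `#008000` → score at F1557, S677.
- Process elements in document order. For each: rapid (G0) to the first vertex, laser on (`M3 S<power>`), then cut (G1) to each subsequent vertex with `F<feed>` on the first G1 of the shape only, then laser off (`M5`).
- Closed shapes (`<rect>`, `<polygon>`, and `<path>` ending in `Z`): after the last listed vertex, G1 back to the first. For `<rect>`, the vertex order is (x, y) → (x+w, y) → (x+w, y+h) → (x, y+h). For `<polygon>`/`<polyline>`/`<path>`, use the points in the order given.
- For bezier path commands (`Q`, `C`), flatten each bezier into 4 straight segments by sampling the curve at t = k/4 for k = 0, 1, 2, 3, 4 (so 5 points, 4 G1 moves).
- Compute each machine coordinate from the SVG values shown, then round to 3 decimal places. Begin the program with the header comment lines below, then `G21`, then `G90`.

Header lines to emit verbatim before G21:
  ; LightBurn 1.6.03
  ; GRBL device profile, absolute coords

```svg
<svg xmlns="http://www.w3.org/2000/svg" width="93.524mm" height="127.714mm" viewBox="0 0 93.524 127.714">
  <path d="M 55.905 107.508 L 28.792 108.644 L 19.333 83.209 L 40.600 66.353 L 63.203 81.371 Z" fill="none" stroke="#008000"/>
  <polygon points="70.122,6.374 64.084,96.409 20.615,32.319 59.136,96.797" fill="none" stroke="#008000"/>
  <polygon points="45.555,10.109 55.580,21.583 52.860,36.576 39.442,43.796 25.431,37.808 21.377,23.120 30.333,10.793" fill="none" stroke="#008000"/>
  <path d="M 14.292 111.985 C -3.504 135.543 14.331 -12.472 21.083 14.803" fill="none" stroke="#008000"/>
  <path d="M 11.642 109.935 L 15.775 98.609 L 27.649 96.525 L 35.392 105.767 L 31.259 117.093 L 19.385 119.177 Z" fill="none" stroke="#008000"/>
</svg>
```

1 u = 1 mm; y_m = 127.714 − y.

[1] `<path>` regular polygon, #008000→score S677 F1557: (55.905,20.206) → (28.792,19.070) → (19.333,44.505) → (40.600,61.361) → (63.203,46.343) → (55.905,20.206) (closed)

[2] `<polygon>` closed polygon, #008000→score S677 F1557: (70.122,121.340) → (64.084,31.305) → (20.615,95.395) → (59.136,30.917) → (70.122,121.340) (closed)

[3] `<polygon>` regular polygon, #008000→score S677 F1557: (45.555,117.605) → (55.580,106.131) → (52.860,91.138) → (39.442,83.918) → (25.431,89.906) → (21.377,104.594) → (30.333,116.921) → (45.555,117.605) (closed)

[4] `<path>` cubic bezier, #008000→score S677 F1557: (14.292,15.729) → (6.896,24.811) → (8.482,65.714) → (14.671,105.920) → (21.083,112.911)

[5] `<path>` regular polygon, #008000→score S677 F1557: (11.642,17.779) → (15.775,29.105) → (27.649,31.189) → (35.392,21.947) → (31.259,10.621) → (19.385,8.537) → (11.642,17.779) (closed)

; LightBurn 1.6.03
; GRBL device profile, absolute coords
G21
G90
G0 X55.905 Y20.206
M3 S677
G1 X28.792 Y19.070 F1557
G1 X19.333 Y44.505
G1 X40.600 Y61.361
G1 X63.203 Y46.343
G1 X55.905 Y20.206
M5
G0 X70.122 Y121.340
M3 S677
G1 X64.084 Y31.305 F1557
G1 X20.615 Y95.395
G1 X59.136 Y30.917
G1 X70.122 Y121.340
M5
G0 X45.555 Y117.605
M3 S677
G1 X55.580 Y106.131 F1557
G1 X52.860 Y91.138
G1 X39.442 Y83.918
G1 X25.431 Y89.906
G1 X21.377 Y104.594
G1 X30.333 Y116.921
G1 X45.555 Y117.605
M5
G0 X14.292 Y15.729
M3 S677
G1 X6.896 Y24.811 F1557
G1 X8.482 Y65.714
G1 X14.671 Y105.920
G1 X21.083 Y112.911
M5
G0 X11.642 Y17.779
M3 S677
G1 X15.775 Y29.105 F1557
G1 X27.649 Y31.189
G1 X35.392 Y21.947
G1 X31.259 Y10.621
G1 X19.385 Y8.537
G1 X11.642 Y17.779
M5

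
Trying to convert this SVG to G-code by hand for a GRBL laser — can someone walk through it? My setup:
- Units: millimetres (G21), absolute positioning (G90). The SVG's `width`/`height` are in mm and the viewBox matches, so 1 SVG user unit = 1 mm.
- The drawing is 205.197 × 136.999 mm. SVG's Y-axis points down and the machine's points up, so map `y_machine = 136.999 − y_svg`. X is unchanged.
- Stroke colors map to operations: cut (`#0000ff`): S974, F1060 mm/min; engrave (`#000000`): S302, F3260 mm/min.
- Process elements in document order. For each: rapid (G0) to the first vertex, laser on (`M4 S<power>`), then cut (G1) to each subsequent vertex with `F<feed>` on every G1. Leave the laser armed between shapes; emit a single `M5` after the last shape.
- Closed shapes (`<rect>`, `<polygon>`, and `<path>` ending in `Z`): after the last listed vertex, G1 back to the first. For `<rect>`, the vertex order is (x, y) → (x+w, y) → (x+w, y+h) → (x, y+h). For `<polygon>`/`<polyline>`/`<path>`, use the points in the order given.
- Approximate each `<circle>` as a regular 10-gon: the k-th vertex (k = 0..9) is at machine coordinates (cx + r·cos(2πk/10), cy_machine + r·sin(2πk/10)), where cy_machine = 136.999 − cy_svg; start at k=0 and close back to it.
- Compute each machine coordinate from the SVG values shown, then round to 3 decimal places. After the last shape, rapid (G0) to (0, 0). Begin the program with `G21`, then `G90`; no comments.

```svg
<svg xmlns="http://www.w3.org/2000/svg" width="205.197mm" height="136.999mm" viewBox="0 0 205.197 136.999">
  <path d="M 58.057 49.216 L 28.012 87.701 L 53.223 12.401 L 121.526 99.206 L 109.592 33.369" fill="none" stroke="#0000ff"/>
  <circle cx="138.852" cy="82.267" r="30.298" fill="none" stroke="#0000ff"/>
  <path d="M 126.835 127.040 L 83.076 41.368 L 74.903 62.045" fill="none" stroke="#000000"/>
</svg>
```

G21
G90
G0 X58.057 Y87.783
M4 S974
G1 X28.012 Y49.298 F1060
G1 X53.223 Y124.598 F1060
G1 X121.526 Y37.793 F1060
G1 X109.592 Y103.630 F1060
G0 X169.150 Y54.732
M4 S974
G1 X163.364 Y72.541 F1060
G1 X148.215 Y83.547 F1060
G1 X129.489 Y83.547 F1060
G1 X114.340 Y72.541 F1060
G1 X108.554 Y54.732 F1060
G1 X114.340 Y36.923 F1060
G1 X129.489 Y25.917 F1060
G1 X148.215 Y25.917 F1060
G1 X163.364 Y36.923 F1060
G1 X169.150 Y54.732 F1060
G0 X126.835 Y9.959
M4 S302
G1 X83.076 Y95.631 F3260
G1 X74.903 Y74.954 F3260
M5
G0 X0.000 Y0.000

1 u = 1 mm; y_m = 136.999 − y.

[1] `<path>` open polyline, #0000ff→cut S974 F1060: (58.057,87.783) → (28.012,49.298) → (53.223,124.598) → (121.526,37.793) → (109.592,103.630)

[2] `<circle>` circle, #0000ff→cut S974 F1060: (169.150,54.732) → (163.364,72.541) → (148.215,83.547) → (129.489,83.547) → (114.340,72.541) → (108.554,54.732) → (114.340,36.923) → (129.489,25.917) → (148.215,25.917) → (163.364,36.923) → (169.150,54.732) (closed)

[3] `<path>` open polyline, #000000→engrave S302 F3260: (126.835,9.959) → (83.076,95.631) → (74.903,74.954)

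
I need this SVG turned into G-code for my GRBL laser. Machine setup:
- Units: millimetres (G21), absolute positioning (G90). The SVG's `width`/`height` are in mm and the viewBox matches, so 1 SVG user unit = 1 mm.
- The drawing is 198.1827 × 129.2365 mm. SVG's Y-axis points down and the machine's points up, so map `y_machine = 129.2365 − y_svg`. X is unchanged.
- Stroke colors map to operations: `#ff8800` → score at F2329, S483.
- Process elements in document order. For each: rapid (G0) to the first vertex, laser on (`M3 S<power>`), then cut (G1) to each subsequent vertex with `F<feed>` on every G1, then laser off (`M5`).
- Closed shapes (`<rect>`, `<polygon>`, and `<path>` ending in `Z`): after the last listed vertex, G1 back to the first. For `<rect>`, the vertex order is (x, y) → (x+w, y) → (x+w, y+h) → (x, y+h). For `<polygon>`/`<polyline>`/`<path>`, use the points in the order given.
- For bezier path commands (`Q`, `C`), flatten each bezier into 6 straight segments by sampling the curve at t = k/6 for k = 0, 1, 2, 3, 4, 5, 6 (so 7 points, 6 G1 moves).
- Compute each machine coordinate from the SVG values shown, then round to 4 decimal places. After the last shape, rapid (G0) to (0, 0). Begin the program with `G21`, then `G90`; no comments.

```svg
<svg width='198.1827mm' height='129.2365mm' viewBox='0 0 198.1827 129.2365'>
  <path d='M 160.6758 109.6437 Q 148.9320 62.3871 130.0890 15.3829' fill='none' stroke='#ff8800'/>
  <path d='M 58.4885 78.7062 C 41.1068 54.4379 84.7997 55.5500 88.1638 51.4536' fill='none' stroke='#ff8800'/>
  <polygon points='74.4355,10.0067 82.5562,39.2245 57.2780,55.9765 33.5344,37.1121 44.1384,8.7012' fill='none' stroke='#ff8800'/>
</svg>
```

Since the viewBox matches the mm dimensions, user units are millimetres directly. The only transform is the Y-flip y_m = 129.2365 − y_svg.

Shape 1 is a quadratic bezier drawn with `<path>`. Its stroke #ff8800 means score at S483, F2329. After flipping Y the toolpath is (160.6758,19.5928) → (156.5640,35.3380) → (152.0578,51.0692) → (147.1572,66.7863) → (141.8622,82.4894) → (136.1728,98.1785) → (130.0890,113.8536).

Shape 2 is a cubic bezier drawn with `<path>`. Its stroke #ff8800 means score at S483, F2329. After flipping Y the toolpath is (58.4885,50.5303) → (54.4177,60.6910) → (57.7093,67.4714) → (65.5465,71.7211) → (75.1124,74.2897) → (83.5905,76.0271) → (88.1638,77.7829).

Shape 3 is a regular polygon drawn with `<polygon>`. Its stroke #ff8800 means score at S483, F2329. After flipping Y the toolpath is (74.4355,119.2298) → (82.5562,90.0120) → (57.2780,73.2600) → (33.5344,92.1244) → (44.1384,120.5353) → (74.4355,119.2298), returning to the start.

G21
G90
G0 X160.6758 Y19.5928
M3 S483
G1 X156.5640 Y35.3380 F2329
G1 X152.0578 Y51.0692 F2329
G1 X147.1572 Y66.7863 F2329
G1 X141.8622 Y82.4894 F2329
G1 X136.1728 Y98.1785 F2329
G1 X130.0890 Y113.8536 F2329
M5
G0 X58.4885 Y50.5303
M3 S483
G1 X54.4177 Y60.6910 F2329
G1 X57.7093 Y67.4714 F2329
G1 X65.5465 Y71.7211 F2329
G1 X75.1124 Y74.2897 F2329
G1 X83.5905 Y76.0271 F2329
G1 X88.1638 Y77.7829 F2329
M5
G0 X74.4355 Y119.2298
M3 S483
G1 X82.5562 Y90.0120 F2329
G1 X57.2780 Y73.2600 F2329
G1 X33.5344 Y92.1244 F2329
G1 X44.1384 Y120.5353 F2329
G1 X74.4355 Y119.2298 F2329
M5
G0 X0.0000 Y0.0000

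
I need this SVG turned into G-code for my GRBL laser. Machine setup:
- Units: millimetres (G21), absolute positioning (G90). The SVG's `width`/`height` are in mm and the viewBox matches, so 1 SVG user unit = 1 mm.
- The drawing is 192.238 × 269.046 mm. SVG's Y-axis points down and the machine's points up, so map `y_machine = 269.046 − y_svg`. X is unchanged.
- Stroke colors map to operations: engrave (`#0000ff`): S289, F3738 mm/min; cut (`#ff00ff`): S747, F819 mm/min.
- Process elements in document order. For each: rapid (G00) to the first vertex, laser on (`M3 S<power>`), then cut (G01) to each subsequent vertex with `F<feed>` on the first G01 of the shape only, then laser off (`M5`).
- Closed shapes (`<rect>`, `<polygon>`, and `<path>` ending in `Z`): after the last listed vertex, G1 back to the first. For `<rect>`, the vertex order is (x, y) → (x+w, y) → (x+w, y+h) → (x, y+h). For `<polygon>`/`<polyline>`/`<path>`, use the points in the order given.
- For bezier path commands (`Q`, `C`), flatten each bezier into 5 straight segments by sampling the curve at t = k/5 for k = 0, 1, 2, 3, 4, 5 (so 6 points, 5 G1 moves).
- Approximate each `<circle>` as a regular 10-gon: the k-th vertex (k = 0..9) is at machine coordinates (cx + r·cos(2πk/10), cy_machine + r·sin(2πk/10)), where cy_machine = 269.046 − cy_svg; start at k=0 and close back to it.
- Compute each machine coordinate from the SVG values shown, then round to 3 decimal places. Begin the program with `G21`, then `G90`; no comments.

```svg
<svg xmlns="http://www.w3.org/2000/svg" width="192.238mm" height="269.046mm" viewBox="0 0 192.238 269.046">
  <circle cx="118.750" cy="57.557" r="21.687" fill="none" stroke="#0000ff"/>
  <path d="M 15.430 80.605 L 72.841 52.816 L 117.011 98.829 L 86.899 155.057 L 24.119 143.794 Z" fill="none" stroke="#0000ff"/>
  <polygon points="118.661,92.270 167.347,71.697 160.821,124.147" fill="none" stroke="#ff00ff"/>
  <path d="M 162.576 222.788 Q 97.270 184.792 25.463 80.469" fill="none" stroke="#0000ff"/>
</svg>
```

1 u = 1 mm; y_m = 269.046 − y.

[1] `<circle>` circle, #0000ff→engrave S289 F3738: (140.437,211.489) → (136.295,224.236) → (125.452,232.115) → (112.048,232.115) → (101.205,224.236) → (97.063,211.489) → (101.205,198.742) → (112.048,190.863) → (125.452,190.863) → (136.295,198.742) → (140.437,211.489) (closed)

[2] `<path>` regular polygon, #0000ff→engrave S289 F3738: (15.430,188.441) → (72.841,216.230) → (117.011,170.217) → (86.899,113.989) → (24.119,125.252) → (15.430,188.441) (closed)

[3] `<polygon>` regular polygon, #ff00ff→cut S747 F819: (118.661,176.776) → (167.347,197.349) → (160.821,144.899) → (118.661,176.776) (closed)

[4] `<path>` quadratic bezier, #0000ff→engrave S289 F3738: (162.576,46.258) → (136.194,64.109) → (109.291,87.267) → (81.868,115.731) → (53.926,149.501) → (25.463,188.577)

G21
G90
G00 X140.437 Y211.489
M3 S289
G01 X136.295 Y224.236 F3738
G01 X125.452 Y232.115
G01 X112.048 Y232.115
G01 X101.205 Y224.236
G01 X97.063 Y211.489
G01 X101.205 Y198.742
G01 X112.048 Y190.863
G01 X125.452 Y190.863
G01 X136.295 Y198.742
G01 X140.437 Y211.489
M5
G00 X15.430 Y188.441
M3 S289
G01 X72.841 Y216.230 F3738
G01 X117.011 Y170.217
G01 X86.899 Y113.989
G01 X24.119 Y125.252
G01 X15.430 Y188.441
M5
G00 X118.661 Y176.776
M3 S747
G01 X167.347 Y197.349 F819
G01 X160.821 Y144.899
G01 X118.661 Y176.776
M5
G00 X162.576 Y46.258
M3 S289
G01 X136.194 Y64.109 F3738
G01 X109.291 Y87.267
G01 X81.868 Y115.731
G01 X53.926 Y149.501
G01 X25.463 Y188.577
M5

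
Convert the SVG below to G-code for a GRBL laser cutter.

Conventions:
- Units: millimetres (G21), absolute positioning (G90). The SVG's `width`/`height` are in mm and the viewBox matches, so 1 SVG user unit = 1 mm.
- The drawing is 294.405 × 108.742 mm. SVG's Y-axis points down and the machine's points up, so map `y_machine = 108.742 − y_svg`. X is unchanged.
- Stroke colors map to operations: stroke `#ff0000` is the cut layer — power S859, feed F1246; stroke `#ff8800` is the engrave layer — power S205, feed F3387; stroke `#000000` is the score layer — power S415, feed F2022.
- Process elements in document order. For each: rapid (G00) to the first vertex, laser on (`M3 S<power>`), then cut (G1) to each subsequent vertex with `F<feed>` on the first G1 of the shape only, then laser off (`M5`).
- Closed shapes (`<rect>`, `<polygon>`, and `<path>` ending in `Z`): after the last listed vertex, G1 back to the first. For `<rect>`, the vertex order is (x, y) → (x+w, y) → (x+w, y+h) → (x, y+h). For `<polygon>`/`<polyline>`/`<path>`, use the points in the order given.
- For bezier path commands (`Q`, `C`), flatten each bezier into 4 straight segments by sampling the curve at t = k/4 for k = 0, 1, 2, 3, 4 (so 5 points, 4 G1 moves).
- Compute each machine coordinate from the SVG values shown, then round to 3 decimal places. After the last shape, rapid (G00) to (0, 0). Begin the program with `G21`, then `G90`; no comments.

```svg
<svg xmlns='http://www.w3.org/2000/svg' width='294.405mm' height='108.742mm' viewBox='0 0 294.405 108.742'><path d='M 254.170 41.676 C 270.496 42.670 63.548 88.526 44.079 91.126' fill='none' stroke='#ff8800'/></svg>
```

Since the viewBox matches the mm dimensions, user units are millimetres directly. The only transform is the Y-flip y_m = 108.742 − y_svg.

Shape 1 is a cubic bezier drawn with `<path>`. Its stroke #ff8800 means engrave at S205, F3387. After flipping Y the toolpath is (254.170,67.066) → (230.969,59.286) → (162.548,42.943) → (87.415,26.300) → (44.079,17.616).

G21
G90
G00 X254.170 Y67.066
M3 S205
G1 X230.969 Y59.286 F3387
G1 X162.548 Y42.943
G1 X87.415 Y26.300
G1 X44.079 Y17.616
M5
G00 X0.000 Y0.000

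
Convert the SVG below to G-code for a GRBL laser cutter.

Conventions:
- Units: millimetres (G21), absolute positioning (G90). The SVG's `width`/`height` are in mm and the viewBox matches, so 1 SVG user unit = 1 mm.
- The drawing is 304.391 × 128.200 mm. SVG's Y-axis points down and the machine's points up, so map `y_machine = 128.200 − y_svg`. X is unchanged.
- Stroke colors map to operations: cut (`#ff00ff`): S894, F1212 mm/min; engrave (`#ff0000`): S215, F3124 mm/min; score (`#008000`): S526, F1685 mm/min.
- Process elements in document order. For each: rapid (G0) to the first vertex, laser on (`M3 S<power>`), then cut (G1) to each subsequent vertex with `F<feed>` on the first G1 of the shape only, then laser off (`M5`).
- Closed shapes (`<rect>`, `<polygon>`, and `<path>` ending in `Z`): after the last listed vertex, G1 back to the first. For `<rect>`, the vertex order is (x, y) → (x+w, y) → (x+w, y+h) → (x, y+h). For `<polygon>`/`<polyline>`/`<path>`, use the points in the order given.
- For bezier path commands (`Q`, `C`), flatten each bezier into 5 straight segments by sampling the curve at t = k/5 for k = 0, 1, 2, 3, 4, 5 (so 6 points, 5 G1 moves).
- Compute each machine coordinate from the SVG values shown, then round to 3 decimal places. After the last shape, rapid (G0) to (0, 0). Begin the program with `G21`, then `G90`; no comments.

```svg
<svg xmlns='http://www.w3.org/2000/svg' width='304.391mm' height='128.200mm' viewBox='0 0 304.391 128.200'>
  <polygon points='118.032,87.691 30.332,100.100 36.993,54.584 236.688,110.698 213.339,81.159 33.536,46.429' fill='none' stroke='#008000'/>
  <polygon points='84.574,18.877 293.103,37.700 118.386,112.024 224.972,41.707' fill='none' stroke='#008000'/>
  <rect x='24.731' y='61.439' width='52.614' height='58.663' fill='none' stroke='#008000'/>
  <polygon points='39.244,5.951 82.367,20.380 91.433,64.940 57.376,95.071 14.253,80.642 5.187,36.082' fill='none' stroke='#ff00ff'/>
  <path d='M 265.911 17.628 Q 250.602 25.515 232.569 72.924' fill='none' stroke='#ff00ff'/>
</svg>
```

1 u = 1 mm; y_m = 128.200 − y.

[1] `<polygon>` closed polygon, #008000→score S526 F1685: (118.032,40.509) → (30.332,28.100) → (36.993,73.616) → (236.688,17.502) → (213.339,47.041) → (33.536,81.771) → (118.032,40.509) (closed)

[2] `<polygon>` closed polygon, #008000→score S526 F1685: (84.574,109.323) → (293.103,90.500) → (118.386,16.176) → (224.972,86.493) → (84.574,109.323) (closed)

[3] `<rect>` rectangle, #008000→score S526 F1685: (24.731,66.761) → (77.345,66.761) → (77.345,8.098) → (24.731,8.098) → (24.731,66.761) (closed)

[4] `<polygon>` regular polygon, #ff00ff→cut S894 F1212: (39.244,122.249) → (82.367,107.820) → (91.433,63.260) → (57.376,33.129) → (14.253,47.558) → (5.187,92.118) → (39.244,122.249) (closed)

[5] `<path>` quadratic bezier, #ff00ff→cut S894 F1212: (265.911,110.572) → (259.678,105.836) → (253.228,97.939) → (246.560,86.880) → (239.673,72.659) → (232.569,55.276)

G21
G90
G0 X118.032 Y40.509
M3 S526
G1 X30.332 Y28.100 F1685
G1 X36.993 Y73.616
G1 X236.688 Y17.502
G1 X213.339 Y47.041
G1 X33.536 Y81.771
G1 X118.032 Y40.509
M5
G0 X84.574 Y109.323
M3 S526
G1 X293.103 Y90.500 F1685
G1 X118.386 Y16.176
G1 X224.972 Y86.493
G1 X84.574 Y109.323
M5
G0 X24.731 Y66.761
M3 S526
G1 X77.345 Y66.761 F1685
G1 X77.345 Y8.098
G1 X24.731 Y8.098
G1 X24.731 Y66.761
M5
G0 X39.244 Y122.249
M3 S894
G1 X82.367 Y107.820 F1212
G1 X91.433 Y63.260
G1 X57.376 Y33.129
G1 X14.253 Y47.558
G1 X5.187 Y92.118
G1 X39.244 Y122.249
M5
G0 X265.911 Y110.572
M3 S894
G1 X259.678 Y105.836 F1212
G1 X253.228 Y97.939
G1 X246.560 Y86.880
G1 X239.673 Y72.659
G1 X232.569 Y55.276
M5
G0 X0.000 Y0.000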